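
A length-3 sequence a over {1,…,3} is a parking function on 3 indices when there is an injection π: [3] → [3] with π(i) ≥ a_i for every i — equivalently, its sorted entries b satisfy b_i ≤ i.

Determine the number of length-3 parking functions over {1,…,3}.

#PF = (3−3+1)·(3+1)^(3−1) = 1×16 = 16 (Pollak)
E.g. (1,1,2) → sorted (1,1,2): b_i ≤ i ∀i, a PF.

16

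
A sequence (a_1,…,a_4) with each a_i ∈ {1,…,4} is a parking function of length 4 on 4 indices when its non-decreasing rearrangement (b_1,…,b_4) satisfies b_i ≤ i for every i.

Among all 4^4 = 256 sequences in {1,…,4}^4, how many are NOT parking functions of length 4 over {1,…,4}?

Count = (4+1−4)·(4+1)^{4−1} = 1×125 = 125 (Pollak)
E.g. (3,4,3,3) → sorted (3,3,3,4): b_1=3>1, not a PF.
Total 256; non-PF = 256−125 = 131

131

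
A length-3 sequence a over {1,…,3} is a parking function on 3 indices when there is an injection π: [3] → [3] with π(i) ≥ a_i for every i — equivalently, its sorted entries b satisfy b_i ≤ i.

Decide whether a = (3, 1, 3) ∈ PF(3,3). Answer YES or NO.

Sorted: b = (1, 3, 3).
  b_1=1 ≤ 1
  b_2=3 > 2
  fails at i=2 ⇒ NO

NO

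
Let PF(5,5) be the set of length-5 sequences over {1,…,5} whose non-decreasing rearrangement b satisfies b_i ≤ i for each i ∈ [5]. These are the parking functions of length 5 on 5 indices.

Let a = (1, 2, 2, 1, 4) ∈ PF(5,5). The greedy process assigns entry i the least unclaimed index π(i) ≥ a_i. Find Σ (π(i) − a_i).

5

Σπ = 5·6/2 = 15 (π permutes [5]); Σa = 1+2+2+1+4 = 10; disp = 15−10 = 5.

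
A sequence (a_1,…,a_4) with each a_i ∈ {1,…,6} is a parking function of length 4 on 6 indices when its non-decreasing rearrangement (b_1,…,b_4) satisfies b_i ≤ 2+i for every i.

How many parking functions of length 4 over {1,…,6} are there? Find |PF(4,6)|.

|PF(4,6)| = (6+1−4)·(6+1)^{4−1} = 3×343 = 1029
Check (4,5,1,2) → sorted (1,2,4,5): b_i ≤ 2+i ∀i, a PF.

1029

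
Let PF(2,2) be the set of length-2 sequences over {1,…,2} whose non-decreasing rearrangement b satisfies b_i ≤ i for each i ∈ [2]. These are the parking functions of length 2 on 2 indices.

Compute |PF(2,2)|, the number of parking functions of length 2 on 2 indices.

|PF(2,2)| = 1·3^1 = 1 · 3 = 3
E.g. (1,1) → sorted (1,1): b_i ≤ i ∀i, a PF.

3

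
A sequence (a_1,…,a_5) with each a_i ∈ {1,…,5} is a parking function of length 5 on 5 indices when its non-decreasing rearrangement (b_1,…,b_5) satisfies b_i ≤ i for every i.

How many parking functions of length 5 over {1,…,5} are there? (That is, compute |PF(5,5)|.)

1296

|PF| = 1·6^4 = 1 · 1296 = 1296
One tuple (5,3,1,1,2) → sorted (1,1,2,3,5): b_i ≤ i ∀i, a PF.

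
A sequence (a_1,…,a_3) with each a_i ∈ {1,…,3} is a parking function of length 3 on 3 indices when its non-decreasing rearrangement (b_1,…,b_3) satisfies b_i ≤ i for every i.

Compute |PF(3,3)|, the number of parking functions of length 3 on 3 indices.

16

#PF = 1·4^2 = 1 · 16 = 16 (Pollak)
Check (1,1,2) → sorted (1,1,2): b_i ≤ i ∀i, a PF.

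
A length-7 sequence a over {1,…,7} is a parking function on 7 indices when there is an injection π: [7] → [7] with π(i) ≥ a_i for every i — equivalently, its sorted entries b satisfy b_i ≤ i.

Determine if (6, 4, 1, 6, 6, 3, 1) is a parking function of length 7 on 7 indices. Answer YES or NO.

Sorted: b = (1, 1, 3, 4, 6, 6, 6).
  b_1=1 ≤ 1
  b_2=1 ≤ 2
  b_3=3 ≤ 3
  b_4=4 ≤ 4
  b_5=6 > 5
  fails at i=5 ⇒ NO

NO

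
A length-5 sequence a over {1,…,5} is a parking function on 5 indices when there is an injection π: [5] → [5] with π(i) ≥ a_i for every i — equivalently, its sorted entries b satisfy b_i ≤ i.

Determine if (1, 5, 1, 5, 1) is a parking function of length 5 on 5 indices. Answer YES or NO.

NO

Rearranged: b = (1, 1, 1, 5, 5).
  b_1=1 ≤ 1
  b_2=1 ≤ 2
  b_3=1 ≤ 3
  b_4=5 > 4
  fails at i=4 ⇒ NO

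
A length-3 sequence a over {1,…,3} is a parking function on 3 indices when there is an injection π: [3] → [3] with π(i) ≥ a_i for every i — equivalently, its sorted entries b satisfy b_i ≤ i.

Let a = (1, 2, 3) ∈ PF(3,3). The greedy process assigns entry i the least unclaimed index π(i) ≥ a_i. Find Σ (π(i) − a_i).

Σπ(i) = 1+…+3 = 6; Σa = 1+2+3 = 6; disp = 6−6 = 0.

0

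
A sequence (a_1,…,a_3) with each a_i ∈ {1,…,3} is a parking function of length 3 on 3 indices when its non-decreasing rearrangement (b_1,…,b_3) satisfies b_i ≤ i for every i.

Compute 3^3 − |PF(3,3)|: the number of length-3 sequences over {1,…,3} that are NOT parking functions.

|PF| = (3+1−3)·(3+1)^{3−1} = 1×16 = 16
E.g. (2,3,3) → sorted (2,3,3): b_1=2>1, not a PF.
3^3 − 16 = 27 − 16 = 11

11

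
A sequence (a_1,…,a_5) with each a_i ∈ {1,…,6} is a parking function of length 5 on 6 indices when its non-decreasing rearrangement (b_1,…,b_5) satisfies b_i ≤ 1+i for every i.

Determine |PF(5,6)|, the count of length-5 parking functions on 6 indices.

4802

|PF| = (6+1−5)·(6+1)^{5−1} = 2 · 2401 = 4802
Example (2,5,5,1,3) → sorted (1,2,3,5,5): b_i ≤ 1+i ∀i, a PF.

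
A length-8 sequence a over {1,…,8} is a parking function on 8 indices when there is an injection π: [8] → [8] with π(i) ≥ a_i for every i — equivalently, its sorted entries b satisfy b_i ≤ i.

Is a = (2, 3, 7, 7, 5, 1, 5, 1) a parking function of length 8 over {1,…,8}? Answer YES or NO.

Rearranged: b = (1, 1, 2, 3, 5, 5, 7, 7).
  b_1=1 ≤ 1
  b_2=1 ≤ 2
  b_3=2 ≤ 3
  b_4=3 ≤ 4
  b_5=5 ≤ 5
  b_6=5 ≤ 6
  b_7=7 ≤ 7
  b_8=7 ≤ 8
All bounds hold ⇒ YES

YES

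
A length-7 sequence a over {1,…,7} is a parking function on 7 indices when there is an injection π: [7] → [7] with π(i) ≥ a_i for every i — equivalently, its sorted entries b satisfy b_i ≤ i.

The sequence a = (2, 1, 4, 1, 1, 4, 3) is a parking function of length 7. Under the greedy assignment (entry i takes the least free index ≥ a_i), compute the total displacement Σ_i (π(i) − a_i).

Σπ = 7·8/2 = 28 (π permutes [7]); Σa = 2+1+4+1+1+4+3 = 16; disp = 28−16 = 12.

12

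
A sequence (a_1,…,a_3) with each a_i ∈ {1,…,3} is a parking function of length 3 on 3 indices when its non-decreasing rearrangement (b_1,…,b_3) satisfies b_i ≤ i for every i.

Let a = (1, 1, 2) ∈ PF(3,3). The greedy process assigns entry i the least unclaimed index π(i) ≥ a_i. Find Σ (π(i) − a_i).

2

Σπ = 6 ({1..3} each once); Σa = 1+1+2 = 4; disp = 6−4 = 2.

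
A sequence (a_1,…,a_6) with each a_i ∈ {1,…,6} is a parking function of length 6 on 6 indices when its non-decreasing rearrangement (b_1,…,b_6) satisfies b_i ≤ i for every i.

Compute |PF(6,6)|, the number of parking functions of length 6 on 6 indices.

Count = (6−6+1)·(6+1)^(6−1) = 1×16807 = 16807 (Konheim–Weiss)
Check (5,3,1,2,4,2) → sorted (1,2,2,3,4,5): b_i ≤ i ∀i, a PF.

16807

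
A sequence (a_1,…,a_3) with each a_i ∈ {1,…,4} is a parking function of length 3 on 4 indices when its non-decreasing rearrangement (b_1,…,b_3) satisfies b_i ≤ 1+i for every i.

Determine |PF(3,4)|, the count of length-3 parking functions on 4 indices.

50

|PF(3,4)| = 2·5^2 = 2·25 = 50 (Pollak)
Example (2,1,1) → sorted (1,1,2): b_i ≤ 1+i ∀i, a PF.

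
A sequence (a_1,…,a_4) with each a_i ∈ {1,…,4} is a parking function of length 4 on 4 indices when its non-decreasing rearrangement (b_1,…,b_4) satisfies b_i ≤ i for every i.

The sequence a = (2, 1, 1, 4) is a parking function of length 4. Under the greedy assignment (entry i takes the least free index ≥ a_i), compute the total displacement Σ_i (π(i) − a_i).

2

Σπ = 4·5/2 = 10 (π permutes [4]); Σa = 2+1+1+4 = 8; disp = 10−8 = 2.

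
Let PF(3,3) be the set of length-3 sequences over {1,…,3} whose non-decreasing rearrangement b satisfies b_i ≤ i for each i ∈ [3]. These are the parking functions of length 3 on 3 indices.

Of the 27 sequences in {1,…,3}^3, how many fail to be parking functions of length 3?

|PF(3,3)| = (3+1−3)·(3+1)^{3−1} = 1 · 16 = 16 (Pollak)
One tuple (1,3,3) → sorted (1,3,3): b_2=3>2, not a PF.
3^3 − 16 = 27 − 16 = 11

11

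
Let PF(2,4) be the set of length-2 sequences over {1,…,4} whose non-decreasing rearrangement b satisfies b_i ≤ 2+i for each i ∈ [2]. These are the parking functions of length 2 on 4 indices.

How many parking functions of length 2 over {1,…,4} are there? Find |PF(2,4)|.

Count = (5−2)·5^(2−1) = 3×5 = 15 [KW]
Example (1,4) → sorted (1,4): b_i ≤ 2+i ∀i, a PF.

15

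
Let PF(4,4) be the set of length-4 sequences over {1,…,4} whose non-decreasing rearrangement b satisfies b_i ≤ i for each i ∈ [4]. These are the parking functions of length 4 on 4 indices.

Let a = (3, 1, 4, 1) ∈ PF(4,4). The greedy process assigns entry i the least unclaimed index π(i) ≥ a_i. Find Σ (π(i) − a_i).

1

Σπ = 10 ({1..4} each once); Σa = 3+1+4+1 = 9; disp = 10−9 = 1.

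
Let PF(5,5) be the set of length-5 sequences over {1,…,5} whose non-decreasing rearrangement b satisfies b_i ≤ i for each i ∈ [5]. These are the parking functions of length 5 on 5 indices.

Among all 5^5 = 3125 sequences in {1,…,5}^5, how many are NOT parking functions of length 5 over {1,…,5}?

|PF| = 1·6^4 = 1·1296 = 1296
Check (5,4,4,4,2) → sorted (2,4,4,4,5): b_1=2>1, not a PF.
5^5 − 1296 = 3125 − 1296 = 1829

1829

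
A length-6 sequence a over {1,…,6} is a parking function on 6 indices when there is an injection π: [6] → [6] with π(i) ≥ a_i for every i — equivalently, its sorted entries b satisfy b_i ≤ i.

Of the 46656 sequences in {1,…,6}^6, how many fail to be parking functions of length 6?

29849

Count = (6+1−6)·(6+1)^{6−1} = 1·16807 = 16807 (Pollak)
Check (4,6,6,1,6,4) → sorted (1,4,4,6,6,6): b_2=4>2, not a PF.
So 46656 − 16807 = 29849 fail.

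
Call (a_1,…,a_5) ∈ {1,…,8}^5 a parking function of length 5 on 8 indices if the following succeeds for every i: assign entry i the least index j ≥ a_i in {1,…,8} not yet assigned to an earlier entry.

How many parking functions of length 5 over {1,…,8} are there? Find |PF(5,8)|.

26244

Count = (8−5+1)·(8+1)^(5−1) = 4 · 6561 = 26244 (Konheim–Weiss)
Example (6,5,6,8,4) → sorted (4,5,6,6,8): b_i ≤ 3+i ∀i, a PF.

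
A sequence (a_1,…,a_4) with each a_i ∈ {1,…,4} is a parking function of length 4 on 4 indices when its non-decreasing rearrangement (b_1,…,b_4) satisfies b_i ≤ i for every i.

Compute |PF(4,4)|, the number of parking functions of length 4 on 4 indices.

125

|PF| = (5−4)·5^(4−1) = 1×125 = 125
E.g. (1,3,1,4) → sorted (1,1,3,4): b_i ≤ i ∀i, a PF.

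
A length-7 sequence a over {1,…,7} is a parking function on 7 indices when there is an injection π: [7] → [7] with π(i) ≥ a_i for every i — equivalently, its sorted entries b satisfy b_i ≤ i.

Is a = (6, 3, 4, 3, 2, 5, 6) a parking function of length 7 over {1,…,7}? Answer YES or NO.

Rearranged: b = (2, 3, 3, 4, 5, 6, 6).
  b_1=2 > 1
  fails at i=1 ⇒ NO

NO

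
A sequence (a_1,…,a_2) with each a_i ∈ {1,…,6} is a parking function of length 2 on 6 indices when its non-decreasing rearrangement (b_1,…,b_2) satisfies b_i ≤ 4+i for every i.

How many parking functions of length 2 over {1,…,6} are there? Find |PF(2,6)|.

35

#PF = (6+1−2)·(6+1)^{2−1} = 5×7 = 35 [KW]
One tuple (3,3) → sorted (3,3): b_i ≤ 4+i ∀i, a PF.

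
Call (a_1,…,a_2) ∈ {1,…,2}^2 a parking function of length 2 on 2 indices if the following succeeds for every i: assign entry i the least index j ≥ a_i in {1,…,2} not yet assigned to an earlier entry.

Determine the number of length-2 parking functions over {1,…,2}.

#PF = (3−2)·3^(2−1) = 1 · 3 = 3
One tuple (1,1) → sorted (1,1): b_i ≤ i ∀i, a PF.

3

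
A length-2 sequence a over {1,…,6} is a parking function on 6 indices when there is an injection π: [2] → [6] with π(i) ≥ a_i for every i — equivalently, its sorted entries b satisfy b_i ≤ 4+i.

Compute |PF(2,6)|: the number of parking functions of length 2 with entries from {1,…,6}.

Count = (6−2+1)·(6+1)^(2−1) = 5×7 = 35 [KW]
Check (4,2) → sorted (2,4): b_i ≤ 4+i ∀i, a PF.

35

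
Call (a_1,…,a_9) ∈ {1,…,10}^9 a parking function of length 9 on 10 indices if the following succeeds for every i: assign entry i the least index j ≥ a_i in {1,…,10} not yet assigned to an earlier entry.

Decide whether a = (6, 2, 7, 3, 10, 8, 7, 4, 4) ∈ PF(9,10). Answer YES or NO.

Sorted: b = (2, 3, 4, 4, 6, 7, 7, 8, 10).
  b_1=2 ≤ 2
  b_2=3 ≤ 3
  b_3=4 ≤ 4
  b_4=4 ≤ 5
  b_5=6 ≤ 6
  b_6=7 ≤ 7
  b_7=7 ≤ 8
  b_8=8 ≤ 9
  b_9=10 ≤ 10
All bounds hold ⇒ YES

YES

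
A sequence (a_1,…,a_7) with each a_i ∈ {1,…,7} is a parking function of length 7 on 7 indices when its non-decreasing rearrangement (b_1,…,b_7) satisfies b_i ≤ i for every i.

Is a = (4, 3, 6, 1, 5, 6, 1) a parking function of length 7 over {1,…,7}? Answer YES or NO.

YES

Sorted: b = (1, 1, 3, 4, 5, 6, 6).
  b_1=1 ≤ 1
  b_2=1 ≤ 2
  b_3=3 ≤ 3
  b_4=4 ≤ 4
  b_5=5 ≤ 5
  b_6=6 ≤ 6
  b_7=6 ≤ 7
All bounds hold ⇒ YES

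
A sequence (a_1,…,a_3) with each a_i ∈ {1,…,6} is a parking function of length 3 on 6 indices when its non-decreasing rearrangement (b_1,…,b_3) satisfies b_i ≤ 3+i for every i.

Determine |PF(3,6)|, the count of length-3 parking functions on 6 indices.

#PF = (7−3)·7^(3−1) = 4·49 = 196 (Konheim–Weiss)
E.g. (2,5,1) → sorted (1,2,5): b_i ≤ 3+i ∀i, a PF.

196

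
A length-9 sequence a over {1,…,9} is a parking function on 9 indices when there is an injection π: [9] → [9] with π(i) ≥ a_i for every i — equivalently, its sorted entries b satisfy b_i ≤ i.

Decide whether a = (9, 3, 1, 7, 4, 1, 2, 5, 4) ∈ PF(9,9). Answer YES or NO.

YES

Rearranged: b = (1, 1, 2, 3, 4, 4, 5, 7, 9).
  b_1=1 ≤ 1
  b_2=1 ≤ 2
  b_3=2 ≤ 3
  b_4=3 ≤ 4
  b_5=4 ≤ 5
  b_6=4 ≤ 6
  b_7=5 ≤ 7
  b_8=7 ≤ 8
  b_9=9 ≤ 9
All bounds hold ⇒ YES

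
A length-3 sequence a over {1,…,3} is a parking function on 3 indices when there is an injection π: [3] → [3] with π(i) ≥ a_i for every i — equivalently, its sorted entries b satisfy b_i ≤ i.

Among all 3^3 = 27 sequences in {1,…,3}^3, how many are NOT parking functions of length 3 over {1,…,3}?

11

#PF = (3−3+1)·(3+1)^(3−1) = 1×16 = 16 [KW]
Check (3,3,2) → sorted (2,3,3): b_1=2>1, not a PF.
3^3 − 16 = 27 − 16 = 11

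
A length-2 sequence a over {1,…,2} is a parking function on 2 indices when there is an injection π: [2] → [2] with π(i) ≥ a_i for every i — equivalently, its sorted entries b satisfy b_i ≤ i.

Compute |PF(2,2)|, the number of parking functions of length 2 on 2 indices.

|PF| = (2+1−2)·(2+1)^{2−1} = 1 · 3 = 3 [KW]
E.g. (2,1) → sorted (1,2): b_i ≤ i ∀i, a PF.

3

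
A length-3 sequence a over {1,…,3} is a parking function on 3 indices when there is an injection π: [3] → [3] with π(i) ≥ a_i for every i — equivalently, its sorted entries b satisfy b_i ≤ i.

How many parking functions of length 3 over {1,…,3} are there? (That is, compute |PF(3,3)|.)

16

#PF = (4−3)·4^(3−1) = 1·16 = 16 (Pollak)
Example (1,3,2) → sorted (1,2,3): b_i ≤ i ∀i, a PF.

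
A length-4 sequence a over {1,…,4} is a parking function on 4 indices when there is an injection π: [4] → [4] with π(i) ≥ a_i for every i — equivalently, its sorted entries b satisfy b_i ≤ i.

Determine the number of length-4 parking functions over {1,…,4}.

|PF| = (4+1−4)·(4+1)^{4−1} = 1 · 125 = 125 (Pollak)
E.g. (1,2,2,1) → sorted (1,1,2,2): b_i ≤ i ∀i, a PF.

125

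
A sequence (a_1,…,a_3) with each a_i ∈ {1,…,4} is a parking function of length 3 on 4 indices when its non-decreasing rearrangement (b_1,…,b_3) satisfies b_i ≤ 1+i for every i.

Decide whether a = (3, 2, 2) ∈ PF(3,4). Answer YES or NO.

YES

Order a: b = (2, 2, 3).
  b_1=2 ≤ 2
  b_2=2 ≤ 3
  b_3=3 ≤ 4
All bounds hold ⇒ YES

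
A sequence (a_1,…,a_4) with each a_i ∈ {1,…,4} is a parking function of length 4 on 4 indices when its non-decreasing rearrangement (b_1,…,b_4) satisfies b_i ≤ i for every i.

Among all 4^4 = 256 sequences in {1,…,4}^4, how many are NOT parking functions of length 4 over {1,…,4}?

|PF| = (5−4)·5^(4−1) = 1×125 = 125 (Konheim–Weiss)
Check (2,2,4,3) → sorted (2,2,3,4): b_1=2>1, not a PF.
4^4 − 125 = 256 − 125 = 131

131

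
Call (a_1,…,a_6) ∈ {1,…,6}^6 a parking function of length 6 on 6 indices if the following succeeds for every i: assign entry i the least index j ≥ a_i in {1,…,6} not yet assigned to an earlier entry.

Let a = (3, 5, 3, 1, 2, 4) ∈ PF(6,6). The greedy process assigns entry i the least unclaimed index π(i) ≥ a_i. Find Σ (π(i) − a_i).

3

Σπ = 6·7/2 = 21 (π permutes [6]); Σa = 3+5+3+1+2+4 = 18; disp = 21−18 = 3.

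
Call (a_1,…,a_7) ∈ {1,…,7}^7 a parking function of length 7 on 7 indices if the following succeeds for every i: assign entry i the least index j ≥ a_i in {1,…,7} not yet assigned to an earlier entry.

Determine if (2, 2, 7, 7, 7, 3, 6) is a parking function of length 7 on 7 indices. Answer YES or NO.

Rearranged: b = (2, 2, 3, 6, 7, 7, 7).
  b_1=2 > 1
  fails at i=1 ⇒ NO

NO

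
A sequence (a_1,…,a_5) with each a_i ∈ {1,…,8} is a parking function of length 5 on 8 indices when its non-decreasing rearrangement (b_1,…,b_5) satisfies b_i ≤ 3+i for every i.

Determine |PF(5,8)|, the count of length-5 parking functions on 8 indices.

|PF(5,8)| = 4·9^4 = 4 · 6561 = 26244 (Konheim–Weiss)
One tuple (7,7,4,5,3) → sorted (3,4,5,7,7): b_i ≤ 3+i ∀i, a PF.

26244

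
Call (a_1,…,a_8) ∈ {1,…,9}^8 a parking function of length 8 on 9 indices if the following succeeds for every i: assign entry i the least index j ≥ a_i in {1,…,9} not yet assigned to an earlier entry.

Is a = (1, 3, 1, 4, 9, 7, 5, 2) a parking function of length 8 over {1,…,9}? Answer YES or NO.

Order a: b = (1, 1, 2, 3, 4, 5, 7, 9).
  b_1=1 ≤ 2
  b_2=1 ≤ 3
  b_3=2 ≤ 4
  b_4=3 ≤ 5
  b_5=4 ≤ 6
  b_6=5 ≤ 7
  b_7=7 ≤ 8
  b_8=9 ≤ 9
All bounds hold ⇒ YES

YES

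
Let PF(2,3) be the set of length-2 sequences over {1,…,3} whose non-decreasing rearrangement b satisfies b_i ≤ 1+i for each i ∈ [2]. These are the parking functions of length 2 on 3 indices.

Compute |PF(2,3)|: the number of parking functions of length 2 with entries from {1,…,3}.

#PF = 2·4^1 = 2·4 = 8 (Pollak)
One tuple (3,2) → sorted (2,3): b_i ≤ 1+i ∀i, a PF.

8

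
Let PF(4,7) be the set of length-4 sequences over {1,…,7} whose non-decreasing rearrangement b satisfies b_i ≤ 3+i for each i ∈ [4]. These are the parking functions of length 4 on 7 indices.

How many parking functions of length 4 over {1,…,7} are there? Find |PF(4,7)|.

2048

|PF| = (7+1−4)·(7+1)^{4−1} = 4×512 = 2048 (Pollak)
One tuple (2,1,1,4) → sorted (1,1,2,4): b_i ≤ 3+i ∀i, a PF.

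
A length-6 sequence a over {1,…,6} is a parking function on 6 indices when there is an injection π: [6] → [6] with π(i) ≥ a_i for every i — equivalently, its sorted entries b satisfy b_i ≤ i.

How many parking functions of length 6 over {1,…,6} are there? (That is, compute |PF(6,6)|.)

16807

|PF| = (6+1−6)·(6+1)^{6−1} = 1·16807 = 16807
One tuple (2,1,1,1,6,1) → sorted (1,1,1,1,2,6): b_i ≤ i ∀i, a PF.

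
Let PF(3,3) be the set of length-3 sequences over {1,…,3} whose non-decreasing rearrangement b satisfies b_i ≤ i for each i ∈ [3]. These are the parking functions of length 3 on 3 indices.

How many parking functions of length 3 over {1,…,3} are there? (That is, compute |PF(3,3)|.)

|PF(3,3)| = (4−3)·4^(3−1) = 1 · 16 = 16 (Konheim–Weiss)
One tuple (2,1,1) → sorted (1,1,2): b_i ≤ i ∀i, a PF.

16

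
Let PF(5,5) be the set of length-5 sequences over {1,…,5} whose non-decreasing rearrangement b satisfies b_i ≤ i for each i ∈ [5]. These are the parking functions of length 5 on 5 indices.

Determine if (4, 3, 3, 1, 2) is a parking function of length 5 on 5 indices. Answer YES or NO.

YES

Rearranged: b = (1, 2, 3, 3, 4).
  b_1=1 ≤ 1
  b_2=2 ≤ 2
  b_3=3 ≤ 3
  b_4=3 ≤ 4
  b_5=4 ≤ 5
All bounds hold ⇒ YES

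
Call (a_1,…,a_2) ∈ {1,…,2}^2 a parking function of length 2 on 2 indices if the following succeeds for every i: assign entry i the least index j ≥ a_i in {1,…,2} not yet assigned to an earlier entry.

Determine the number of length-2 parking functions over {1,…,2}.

3

#PF = (3−2)·3^(2−1) = 1×3 = 3 (Konheim–Weiss)
Example (2,1) → sorted (1,2): b_i ≤ i ∀i, a PF.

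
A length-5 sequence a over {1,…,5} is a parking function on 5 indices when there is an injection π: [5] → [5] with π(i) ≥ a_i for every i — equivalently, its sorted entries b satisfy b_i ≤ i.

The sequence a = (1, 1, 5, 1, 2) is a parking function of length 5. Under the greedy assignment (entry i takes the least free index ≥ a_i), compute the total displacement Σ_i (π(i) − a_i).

5

Σπ = 15 ({1..5} each once); Σa = 1+1+5+1+2 = 10; disp = 15−10 = 5.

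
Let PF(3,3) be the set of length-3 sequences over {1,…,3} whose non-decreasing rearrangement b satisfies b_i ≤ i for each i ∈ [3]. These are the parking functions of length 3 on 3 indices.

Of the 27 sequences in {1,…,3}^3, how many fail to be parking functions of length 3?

11

#PF = (3−3+1)·(3+1)^(3−1) = 1×16 = 16 [KW]
One tuple (3,1,3) → sorted (1,3,3): b_2=3>2, not a PF.
3^3 − 16 = 27 − 16 = 11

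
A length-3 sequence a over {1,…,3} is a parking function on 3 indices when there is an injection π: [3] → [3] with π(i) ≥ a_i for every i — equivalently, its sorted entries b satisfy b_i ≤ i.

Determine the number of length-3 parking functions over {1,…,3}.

16

Count = (3−3+1)·(3+1)^(3−1) = 1×16 = 16
Check (3,1,2) → sorted (1,2,3): b_i ≤ i ∀i, a PF.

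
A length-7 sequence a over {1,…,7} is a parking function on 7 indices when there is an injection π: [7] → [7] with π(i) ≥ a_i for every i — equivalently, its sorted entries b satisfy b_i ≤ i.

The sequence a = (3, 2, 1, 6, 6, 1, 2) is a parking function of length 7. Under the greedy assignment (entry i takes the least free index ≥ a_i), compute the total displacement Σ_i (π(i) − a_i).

7

Σπ = 7·8/2 = 28 (π permutes [7]); Σa = 3+2+1+6+6+1+2 = 21; disp = 28−21 = 7.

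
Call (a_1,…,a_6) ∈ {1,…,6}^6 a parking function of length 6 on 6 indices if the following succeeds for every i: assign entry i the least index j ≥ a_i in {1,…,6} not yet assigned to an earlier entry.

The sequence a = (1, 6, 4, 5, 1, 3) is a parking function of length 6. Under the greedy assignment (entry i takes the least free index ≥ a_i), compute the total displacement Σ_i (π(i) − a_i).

1

Σπ = 21 ({1..6} each once); Σa = 1+6+4+5+1+3 = 20; disp = 21−20 = 1.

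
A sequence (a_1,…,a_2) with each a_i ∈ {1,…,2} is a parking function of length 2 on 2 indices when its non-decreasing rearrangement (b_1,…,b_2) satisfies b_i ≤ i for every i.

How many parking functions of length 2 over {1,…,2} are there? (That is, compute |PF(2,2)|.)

|PF(2,2)| = 1·3^1 = 1×3 = 3 (Konheim–Weiss)
E.g. (1,2) → sorted (1,2): b_i ≤ i ∀i, a PF.

3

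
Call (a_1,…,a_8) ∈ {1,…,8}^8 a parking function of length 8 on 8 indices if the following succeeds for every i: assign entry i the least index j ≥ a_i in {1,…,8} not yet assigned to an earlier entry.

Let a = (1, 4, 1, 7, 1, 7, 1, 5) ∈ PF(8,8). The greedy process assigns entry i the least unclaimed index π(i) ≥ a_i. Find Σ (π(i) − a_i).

9

Σπ = 36 ({1..8} each once); Σa = 1+4+1+7+1+7+1+5 = 27; disp = 36−27 = 9.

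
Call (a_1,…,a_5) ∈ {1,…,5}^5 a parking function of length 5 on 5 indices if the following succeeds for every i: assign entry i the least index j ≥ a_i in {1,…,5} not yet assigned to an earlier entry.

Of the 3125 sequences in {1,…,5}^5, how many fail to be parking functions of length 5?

|PF| = (5−5+1)·(5+1)^(5−1) = 1 · 1296 = 1296 (Pollak)
E.g. (5,5,3,5,4) → sorted (3,4,5,5,5): b_1=3>1, not a PF.
5^5 − 1296 = 3125 − 1296 = 1829

1829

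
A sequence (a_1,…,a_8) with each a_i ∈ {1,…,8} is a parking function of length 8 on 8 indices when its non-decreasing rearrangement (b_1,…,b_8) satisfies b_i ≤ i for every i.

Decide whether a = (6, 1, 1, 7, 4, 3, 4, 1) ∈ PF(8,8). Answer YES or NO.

Rearranged: b = (1, 1, 1, 3, 4, 4, 6, 7).
  b_1=1 ≤ 1
  b_2=1 ≤ 2
  b_3=1 ≤ 3
  b_4=3 ≤ 4
  b_5=4 ≤ 5
  b_6=4 ≤ 6
  b_7=6 ≤ 7
  b_8=7 ≤ 8
All bounds hold ⇒ YES

YES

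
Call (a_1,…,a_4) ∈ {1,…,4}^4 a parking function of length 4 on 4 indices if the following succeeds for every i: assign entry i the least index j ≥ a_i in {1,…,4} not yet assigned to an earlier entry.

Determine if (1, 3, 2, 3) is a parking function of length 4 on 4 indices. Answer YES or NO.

Order a: b = (1, 2, 3, 3).
  b_1=1 ≤ 1
  b_2=2 ≤ 2
  b_3=3 ≤ 3
  b_4=3 ≤ 4
All bounds hold ⇒ YES

YES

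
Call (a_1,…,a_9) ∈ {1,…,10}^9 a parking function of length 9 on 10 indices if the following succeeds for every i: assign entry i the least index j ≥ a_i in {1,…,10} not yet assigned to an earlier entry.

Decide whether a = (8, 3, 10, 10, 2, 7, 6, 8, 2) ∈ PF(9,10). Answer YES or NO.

NO

Order a: b = (2, 2, 3, 6, 7, 8, 8, 10, 10).
  b_1=2 ≤ 2
  b_2=2 ≤ 3
  b_3=3 ≤ 4
  b_4=6 > 5
  fails at i=4 ⇒ NO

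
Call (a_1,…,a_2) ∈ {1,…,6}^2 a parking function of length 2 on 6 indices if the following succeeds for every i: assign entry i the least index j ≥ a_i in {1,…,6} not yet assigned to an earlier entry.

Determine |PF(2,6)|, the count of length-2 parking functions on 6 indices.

|PF| = (6−2+1)·(6+1)^(2−1) = 5 · 7 = 35 [KW]
Check (6,3) → sorted (3,6): b_i ≤ 4+i ∀i, a PF.

35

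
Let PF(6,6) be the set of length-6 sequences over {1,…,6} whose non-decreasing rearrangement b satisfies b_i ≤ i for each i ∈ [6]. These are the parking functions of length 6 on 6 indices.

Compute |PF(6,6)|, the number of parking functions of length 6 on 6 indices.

16807

|PF| = (6+1−6)·(6+1)^{6−1} = 1·16807 = 16807
One tuple (5,1,6,1,4,3) → sorted (1,1,3,4,5,6): b_i ≤ i ∀i, a PF.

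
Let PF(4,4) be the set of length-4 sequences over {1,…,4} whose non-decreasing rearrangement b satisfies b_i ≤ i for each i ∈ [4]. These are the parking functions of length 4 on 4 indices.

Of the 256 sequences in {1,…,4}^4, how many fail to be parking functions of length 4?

#PF = 1·5^3 = 1×125 = 125
Check (2,4,2,4) → sorted (2,2,4,4): b_1=2>1, not a PF.
So 256 − 125 = 131 fail.

131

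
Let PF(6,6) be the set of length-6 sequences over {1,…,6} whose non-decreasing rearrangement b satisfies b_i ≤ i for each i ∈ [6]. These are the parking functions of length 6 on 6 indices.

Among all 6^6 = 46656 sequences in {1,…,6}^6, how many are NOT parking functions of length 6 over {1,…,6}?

29849

|PF(6,6)| = (6−6+1)·(6+1)^(6−1) = 1·16807 = 16807 (Pollak)
Check (2,6,2,4,6,5) → sorted (2,2,4,5,6,6): b_1=2>1, not a PF.
Total 46656; non-PF = 46656−16807 = 29849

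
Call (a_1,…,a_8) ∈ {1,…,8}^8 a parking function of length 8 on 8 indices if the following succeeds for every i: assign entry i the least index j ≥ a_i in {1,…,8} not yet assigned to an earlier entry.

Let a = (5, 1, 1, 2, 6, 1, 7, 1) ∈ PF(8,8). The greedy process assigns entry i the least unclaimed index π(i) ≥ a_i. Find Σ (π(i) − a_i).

Σπ = 8·9/2 = 36 (π permutes [8]); Σa = 5+1+1+2+6+1+7+1 = 24; disp = 36−24 = 12.

12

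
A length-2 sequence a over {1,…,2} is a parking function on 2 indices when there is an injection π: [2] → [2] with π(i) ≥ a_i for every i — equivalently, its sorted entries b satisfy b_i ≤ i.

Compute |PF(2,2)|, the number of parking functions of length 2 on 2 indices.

3

#PF = (2+1−2)·(2+1)^{2−1} = 1×3 = 3
One tuple (1,1) → sorted (1,1): b_i ≤ i ∀i, a PF.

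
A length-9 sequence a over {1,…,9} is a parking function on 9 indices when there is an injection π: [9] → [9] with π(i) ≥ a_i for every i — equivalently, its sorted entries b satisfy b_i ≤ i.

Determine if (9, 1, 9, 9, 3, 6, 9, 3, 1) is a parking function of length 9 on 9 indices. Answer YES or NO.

NO

Order a: b = (1, 1, 3, 3, 6, 9, 9, 9, 9).
  b_1=1 ≤ 1
  b_2=1 ≤ 2
  b_3=3 ≤ 3
  b_4=3 ≤ 4
  b_5=6 > 5
  fails at i=5 ⇒ NO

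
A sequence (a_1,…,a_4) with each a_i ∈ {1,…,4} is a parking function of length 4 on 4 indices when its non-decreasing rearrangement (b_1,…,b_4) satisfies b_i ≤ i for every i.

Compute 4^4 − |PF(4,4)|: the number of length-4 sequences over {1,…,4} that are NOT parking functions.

131

Count = 1·5^3 = 1×125 = 125 (Konheim–Weiss)
Example (4,1,4,4) → sorted (1,4,4,4): b_2=4>2, not a PF.
Total 256; non-PF = 256−125 = 131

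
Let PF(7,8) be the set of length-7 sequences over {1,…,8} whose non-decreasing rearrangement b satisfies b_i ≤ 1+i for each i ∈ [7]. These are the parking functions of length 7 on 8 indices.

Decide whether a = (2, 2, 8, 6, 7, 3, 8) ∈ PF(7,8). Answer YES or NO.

Sorted: b = (2, 2, 3, 6, 7, 8, 8).
  b_1=2 ≤ 2
  b_2=2 ≤ 3
  b_3=3 ≤ 4
  b_4=6 > 5
  fails at i=4 ⇒ NO

NO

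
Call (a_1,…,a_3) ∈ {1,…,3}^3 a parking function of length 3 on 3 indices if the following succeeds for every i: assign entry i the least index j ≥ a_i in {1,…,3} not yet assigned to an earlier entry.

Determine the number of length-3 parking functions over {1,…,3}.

#PF = (4−3)·4^(3−1) = 1×16 = 16 [KW]
Example (2,1,1) → sorted (1,1,2): b_i ≤ i ∀i, a PF.

16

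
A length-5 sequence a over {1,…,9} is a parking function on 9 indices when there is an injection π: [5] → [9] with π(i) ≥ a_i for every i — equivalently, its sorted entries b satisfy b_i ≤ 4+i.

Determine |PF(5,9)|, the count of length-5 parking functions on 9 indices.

#PF = 5·10^4 = 5·10000 = 50000
Check (5,7,2,4,7) → sorted (2,4,5,7,7): b_i ≤ 4+i ∀i, a PF.

50000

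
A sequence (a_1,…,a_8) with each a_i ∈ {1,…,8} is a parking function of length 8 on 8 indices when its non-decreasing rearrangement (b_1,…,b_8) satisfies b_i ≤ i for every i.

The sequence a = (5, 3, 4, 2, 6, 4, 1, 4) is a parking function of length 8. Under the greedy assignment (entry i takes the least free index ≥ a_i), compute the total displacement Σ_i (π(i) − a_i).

7

Σπ = 8·9/2 = 36 (π permutes [8]); Σa = 5+3+4+2+6+4+1+4 = 29; disp = 36−29 = 7.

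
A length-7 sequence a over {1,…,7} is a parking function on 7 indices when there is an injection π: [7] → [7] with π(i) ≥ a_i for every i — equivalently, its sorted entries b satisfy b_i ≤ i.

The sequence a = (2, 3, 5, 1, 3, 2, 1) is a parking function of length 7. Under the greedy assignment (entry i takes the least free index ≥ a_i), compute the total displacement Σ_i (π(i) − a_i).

11

Σπ = 7·8/2 = 28 (π permutes [7]); Σa = 2+3+5+1+3+2+1 = 17; disp = 28−17 = 11.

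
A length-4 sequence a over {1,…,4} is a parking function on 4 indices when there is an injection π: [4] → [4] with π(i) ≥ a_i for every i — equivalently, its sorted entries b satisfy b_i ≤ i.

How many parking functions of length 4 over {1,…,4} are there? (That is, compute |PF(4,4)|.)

125

#PF = (5−4)·5^(4−1) = 1×125 = 125
E.g. (2,2,1,4) → sorted (1,2,2,4): b_i ≤ i ∀i, a PF.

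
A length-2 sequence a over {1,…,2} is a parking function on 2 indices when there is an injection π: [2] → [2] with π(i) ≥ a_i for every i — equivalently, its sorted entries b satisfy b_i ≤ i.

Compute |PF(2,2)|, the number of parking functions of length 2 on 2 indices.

3

Count = (3−2)·3^(2−1) = 1×3 = 3 [KW]
Check (1,1) → sorted (1,1): b_i ≤ i ∀i, a PF.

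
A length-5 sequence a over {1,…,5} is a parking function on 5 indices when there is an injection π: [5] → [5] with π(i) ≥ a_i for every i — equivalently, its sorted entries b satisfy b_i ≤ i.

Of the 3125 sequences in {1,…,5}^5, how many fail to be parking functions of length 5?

|PF| = 1·6^4 = 1×1296 = 1296
Check (4,4,4,5,5) → sorted (4,4,4,5,5): b_1=4>1, not a PF.
So 3125 − 1296 = 1829 fail.

1829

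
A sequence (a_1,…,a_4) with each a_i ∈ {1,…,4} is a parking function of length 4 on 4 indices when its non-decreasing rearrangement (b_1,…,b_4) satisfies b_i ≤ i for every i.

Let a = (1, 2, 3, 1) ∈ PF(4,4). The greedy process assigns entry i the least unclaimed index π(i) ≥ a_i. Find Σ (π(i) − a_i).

Σπ(i) = 1+…+4 = 10; Σa = 1+2+3+1 = 7; disp = 10−7 = 3.

3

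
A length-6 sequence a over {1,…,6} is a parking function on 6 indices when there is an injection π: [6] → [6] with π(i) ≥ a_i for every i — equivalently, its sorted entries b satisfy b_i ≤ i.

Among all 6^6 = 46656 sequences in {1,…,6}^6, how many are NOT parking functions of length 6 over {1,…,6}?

|PF| = (6+1−6)·(6+1)^{6−1} = 1·16807 = 16807 [KW]
Check (6,3,5,3,6,3) → sorted (3,3,3,5,6,6): b_1=3>1, not a PF.
Total 46656; non-PF = 46656−16807 = 29849

29849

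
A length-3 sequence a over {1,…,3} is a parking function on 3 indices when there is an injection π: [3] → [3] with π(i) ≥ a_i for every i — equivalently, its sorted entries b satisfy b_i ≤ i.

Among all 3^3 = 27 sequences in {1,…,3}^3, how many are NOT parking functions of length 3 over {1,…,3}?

|PF(3,3)| = (3+1−3)·(3+1)^{3−1} = 1 · 16 = 16
Example (3,2,2) → sorted (2,2,3): b_1=2>1, not a PF.
So 27 − 16 = 11 fail.

11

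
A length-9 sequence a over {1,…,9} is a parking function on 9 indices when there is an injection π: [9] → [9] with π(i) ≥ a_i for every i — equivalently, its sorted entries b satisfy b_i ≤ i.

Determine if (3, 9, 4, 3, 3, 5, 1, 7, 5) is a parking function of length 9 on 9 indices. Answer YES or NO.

NO

Sorted: b = (1, 3, 3, 3, 4, 5, 5, 7, 9).
  b_1=1 ≤ 1
  b_2=3 > 2
  fails at i=2 ⇒ NO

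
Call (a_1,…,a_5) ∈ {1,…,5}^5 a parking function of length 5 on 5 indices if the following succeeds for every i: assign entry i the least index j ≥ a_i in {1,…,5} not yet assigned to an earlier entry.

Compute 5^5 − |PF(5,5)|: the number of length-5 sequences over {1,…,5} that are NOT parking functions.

#PF = (5−5+1)·(5+1)^(5−1) = 1 · 1296 = 1296 (Pollak)
One tuple (5,4,5,2,5) → sorted (2,4,5,5,5): b_1=2>1, not a PF.
So 3125 − 1296 = 1829 fail.

1829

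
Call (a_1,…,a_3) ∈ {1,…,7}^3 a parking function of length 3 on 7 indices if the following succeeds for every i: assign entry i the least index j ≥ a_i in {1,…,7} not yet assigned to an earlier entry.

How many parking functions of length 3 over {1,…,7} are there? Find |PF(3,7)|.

|PF| = (8−3)·8^(3−1) = 5·64 = 320
E.g. (6,6,4) → sorted (4,6,6): b_i ≤ 4+i ∀i, a PF.

320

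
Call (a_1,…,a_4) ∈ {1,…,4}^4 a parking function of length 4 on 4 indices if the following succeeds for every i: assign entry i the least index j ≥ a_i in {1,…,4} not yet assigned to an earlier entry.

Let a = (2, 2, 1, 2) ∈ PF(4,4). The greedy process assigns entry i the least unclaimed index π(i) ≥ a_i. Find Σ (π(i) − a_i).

3

Σπ = 4·5/2 = 10 (π permutes [4]); Σa = 2+2+1+2 = 7; disp = 10−7 = 3.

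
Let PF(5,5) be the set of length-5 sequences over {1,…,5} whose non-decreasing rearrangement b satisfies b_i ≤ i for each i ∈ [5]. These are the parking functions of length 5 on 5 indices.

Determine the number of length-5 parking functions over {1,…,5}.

|PF(5,5)| = 1·6^4 = 1 · 1296 = 1296 (Pollak)
Check (4,3,4,1,1) → sorted (1,1,3,4,4): b_i ≤ i ∀i, a PF.

1296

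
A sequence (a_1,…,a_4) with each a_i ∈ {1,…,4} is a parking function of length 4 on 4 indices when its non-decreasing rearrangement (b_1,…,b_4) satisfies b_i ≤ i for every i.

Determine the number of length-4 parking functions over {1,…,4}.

#PF = (4−4+1)·(4+1)^(4−1) = 1×125 = 125 (Konheim–Weiss)
Check (2,3,4,1) → sorted (1,2,3,4): b_i ≤ i ∀i, a PF.

125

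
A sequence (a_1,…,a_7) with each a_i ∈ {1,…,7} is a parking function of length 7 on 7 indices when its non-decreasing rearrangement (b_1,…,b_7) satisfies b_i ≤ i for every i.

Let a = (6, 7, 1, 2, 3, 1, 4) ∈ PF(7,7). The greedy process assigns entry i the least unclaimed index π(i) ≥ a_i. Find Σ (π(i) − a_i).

Σπ = 7·8/2 = 28 (π permutes [7]); Σa = 6+7+1+2+3+1+4 = 24; disp = 28−24 = 4.

4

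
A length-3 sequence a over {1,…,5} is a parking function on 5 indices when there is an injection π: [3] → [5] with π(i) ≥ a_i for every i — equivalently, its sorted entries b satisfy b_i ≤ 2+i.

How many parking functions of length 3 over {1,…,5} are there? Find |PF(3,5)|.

108

|PF| = (5+1−3)·(5+1)^{3−1} = 3 · 36 = 108 (Konheim–Weiss)
E.g. (3,1,5) → sorted (1,3,5): b_i ≤ 2+i ∀i, a PF.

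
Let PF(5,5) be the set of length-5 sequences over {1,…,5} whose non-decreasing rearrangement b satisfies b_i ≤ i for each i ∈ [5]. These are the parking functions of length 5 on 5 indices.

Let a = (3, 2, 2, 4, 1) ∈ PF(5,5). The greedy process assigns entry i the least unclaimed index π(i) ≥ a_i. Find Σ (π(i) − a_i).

Σπ = 5·6/2 = 15 (π permutes [5]); Σa = 3+2+2+4+1 = 12; disp = 15−12 = 3.

3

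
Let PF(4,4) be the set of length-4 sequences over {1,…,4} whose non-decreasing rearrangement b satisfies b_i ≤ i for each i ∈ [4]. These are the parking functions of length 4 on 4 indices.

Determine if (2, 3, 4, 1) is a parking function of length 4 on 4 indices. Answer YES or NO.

Rearranged: b = (1, 2, 3, 4).
  b_1=1 ≤ 1
  b_2=2 ≤ 2
  b_3=3 ≤ 3
  b_4=4 ≤ 4
All bounds hold ⇒ YES

YES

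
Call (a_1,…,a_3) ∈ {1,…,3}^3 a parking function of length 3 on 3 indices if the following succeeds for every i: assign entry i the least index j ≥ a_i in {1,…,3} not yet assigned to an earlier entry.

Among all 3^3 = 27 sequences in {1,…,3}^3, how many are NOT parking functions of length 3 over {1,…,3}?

Count = (3+1−3)·(3+1)^{3−1} = 1·16 = 16 (Pollak)
E.g. (2,2,3) → sorted (2,2,3): b_1=2>1, not a PF.
Total 27; non-PF = 27−16 = 11

11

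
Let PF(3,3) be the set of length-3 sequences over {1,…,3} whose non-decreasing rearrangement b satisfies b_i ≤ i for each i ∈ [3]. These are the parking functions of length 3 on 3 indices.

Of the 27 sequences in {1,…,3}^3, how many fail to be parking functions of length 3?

|PF(3,3)| = 1·4^2 = 1 · 16 = 16 (Pollak)
E.g. (3,3,3) → sorted (3,3,3): b_1=3>1, not a PF.
So 27 − 16 = 11 fail.

11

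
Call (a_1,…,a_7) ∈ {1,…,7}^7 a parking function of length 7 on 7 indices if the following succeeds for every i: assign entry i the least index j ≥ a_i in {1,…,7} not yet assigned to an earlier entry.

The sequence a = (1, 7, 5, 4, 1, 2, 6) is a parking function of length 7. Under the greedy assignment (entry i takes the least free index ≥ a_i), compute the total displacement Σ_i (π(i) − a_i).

Σπ = 28 ({1..7} each once); Σa = 1+7+5+4+1+2+6 = 26; disp = 28−26 = 2.

2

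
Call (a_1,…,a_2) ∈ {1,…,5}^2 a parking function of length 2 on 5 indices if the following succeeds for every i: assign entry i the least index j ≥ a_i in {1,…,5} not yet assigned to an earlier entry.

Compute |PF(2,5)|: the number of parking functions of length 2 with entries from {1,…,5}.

24

|PF(2,5)| = (6−2)·6^(2−1) = 4×6 = 24 (Konheim–Weiss)
Example (4,5) → sorted (4,5): b_i ≤ 3+i ∀i, a PF.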